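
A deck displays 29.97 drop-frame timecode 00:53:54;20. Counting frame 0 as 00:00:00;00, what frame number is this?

Complete 10-minute blocks: 5, each 17982 frames → 89910.
Remaining 3 whole minutes in the current block: 1800 + 2 × 1798 = 5396 frames.
Within the current minute: 54 × 30 + 20 − 2 = 1638 (labels ;00/;01 skipped at this minute). Total = 89910 + 5396 + 1638 = 96944.

96944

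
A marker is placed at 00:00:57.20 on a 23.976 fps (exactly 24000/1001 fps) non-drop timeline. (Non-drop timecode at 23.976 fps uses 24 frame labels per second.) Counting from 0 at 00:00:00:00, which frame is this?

frame 1388

Total seconds to the label: (0 × 3600 + 0 × 60 + 57) = 57.
Frame index = 57 × 24 + 20 = 1388.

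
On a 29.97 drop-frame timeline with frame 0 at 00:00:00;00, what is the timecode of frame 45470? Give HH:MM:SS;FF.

Ten DF minutes hold 17982 frames, so frame 45470 lies in block 2 (frames 35964–53945) with 9506 frames into that block.
The block's first minute is 1800 frames and the rest 1798 each; 9506 frames reaches minute 5, so 2 × 18 + 5 × 2 = 46 labels have been skipped so far.
Adding those back, label number 45470 + 46 = 45516 at 30 labels/s is 1517 s + 6 f = 0 h 25 min 17 s frame 6, i.e. 00:25:17;06.

00:25:17;06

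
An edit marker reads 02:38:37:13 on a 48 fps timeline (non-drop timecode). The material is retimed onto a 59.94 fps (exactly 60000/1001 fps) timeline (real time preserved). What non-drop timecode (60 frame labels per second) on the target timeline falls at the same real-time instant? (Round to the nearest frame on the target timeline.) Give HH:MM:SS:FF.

02:38:27:46

Source frame index: (2×3600 + 38×60 + 37) × 48 + 13 = 456829.
Real time: 456829 / (48) = 456829/48 s.
Target frame: (456829/48) × (60000/1001) = 571036250/1001 ≈ 570465.784 → 570466.
At 60 labels/s: frame 570466 → 02:38:27:46.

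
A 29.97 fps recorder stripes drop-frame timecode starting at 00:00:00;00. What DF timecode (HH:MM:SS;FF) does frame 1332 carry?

Ten DF minutes hold 17982 frames, so frame 1332 lies in block 0 (frames 0–17981) with 1332 frames into that block.
The block's first minute is 1800 frames and the rest 1798 each; 1332 frames reaches minute 0, so 0 × 18 + 0 × 2 = 0 labels have been skipped so far.
Adding those back, label number 1332 + 0 = 1332 at 30 labels/s is 44 s + 12 f = 0 h 0 min 44 s frame 12, i.e. 00:00:44;12.

00:00:44;12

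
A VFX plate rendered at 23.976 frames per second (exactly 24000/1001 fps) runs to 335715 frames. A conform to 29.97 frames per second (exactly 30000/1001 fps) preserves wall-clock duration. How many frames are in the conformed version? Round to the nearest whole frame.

419644 frames

Frames at target rate = 335715 × (30000/1001) / (24000/1001) = 1678575/4 ≈ 419643.750.
Nearest whole frame: 419644.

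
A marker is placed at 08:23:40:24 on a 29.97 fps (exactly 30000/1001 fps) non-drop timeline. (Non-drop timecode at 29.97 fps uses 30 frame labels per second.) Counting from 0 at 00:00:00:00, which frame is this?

frame 906624

Total seconds to the label: (8 × 3600 + 23 × 60 + 40) = 30220.
Frame index = 30220 × 30 + 24 = 906624.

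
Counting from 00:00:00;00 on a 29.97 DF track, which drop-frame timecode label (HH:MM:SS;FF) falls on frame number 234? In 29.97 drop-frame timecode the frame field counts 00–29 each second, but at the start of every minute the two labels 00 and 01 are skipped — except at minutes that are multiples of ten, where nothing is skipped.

00:00:07;24

Ten DF minutes hold 17982 frames, so frame 234 lies in block 0 (frames 0–17981) with 234 frames into that block.
The block's first minute is 1800 frames and the rest 1798 each; 234 frames reaches minute 0, so 0 × 18 + 0 × 2 = 0 labels have been skipped so far.
Adding those back, label number 234 + 0 = 234 at 30 labels/s is 7 s + 24 f = 0 h 0 min 7 s frame 24, i.e. 00:00:07;24.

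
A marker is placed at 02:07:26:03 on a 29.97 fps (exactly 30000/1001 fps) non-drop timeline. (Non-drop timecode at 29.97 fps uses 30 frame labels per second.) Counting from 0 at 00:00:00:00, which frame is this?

229383

Total seconds to the label: (2 × 3600 + 7 × 60 + 26) = 7646.
Frame index = 7646 × 30 + 3 = 229383.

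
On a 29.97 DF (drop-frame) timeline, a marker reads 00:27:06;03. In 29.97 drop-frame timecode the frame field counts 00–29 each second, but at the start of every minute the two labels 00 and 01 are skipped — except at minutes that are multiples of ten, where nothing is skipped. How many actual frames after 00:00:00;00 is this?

48733

Complete 10-minute blocks: 2, each 17982 frames → 35964.
Remaining 7 whole minutes in the current block: 1800 + 6 × 1798 = 12588 frames.
Within the current minute: 6 × 30 + 3 − 2 = 181 (labels ;00/;01 skipped at this minute). Total = 35964 + 12588 + 181 = 48733.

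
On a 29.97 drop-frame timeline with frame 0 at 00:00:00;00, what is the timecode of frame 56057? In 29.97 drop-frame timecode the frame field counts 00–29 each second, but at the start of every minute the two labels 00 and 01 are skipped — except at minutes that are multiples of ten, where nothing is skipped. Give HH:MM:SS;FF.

Ten DF minutes hold 17982 frames, so frame 56057 lies in block 3 (frames 53946–71927) with 2111 frames into that block.
The block's first minute is 1800 frames and the rest 1798 each; 2111 frames reaches minute 1, so 3 × 18 + 1 × 2 = 56 labels have been skipped so far.
Adding those back, label number 56057 + 56 = 56113 at 30 labels/s is 1870 s + 13 f = 0 h 31 min 10 s frame 13, i.e. 00:31:10;13.

00:31:10;13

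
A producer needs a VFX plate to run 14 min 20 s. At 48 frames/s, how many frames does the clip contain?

14 min 20 s = 860 s.
Frames = 860 × 48 = 41280.

41280 frames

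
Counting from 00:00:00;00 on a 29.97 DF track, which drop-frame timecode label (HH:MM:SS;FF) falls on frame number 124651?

Each 10-minute DF block holds 10 × 60 × 30 − 9 × 2 = 17982 frames. 124651 ÷ 17982 → 6 full blocks, remainder 16759.
Within the partial block the first minute is 1800 frames and each further minute 1798, so 9 further minute boundaries passed. Total skipped labels = 18 × 6 + 2 × 9 = 126.
Non-drop label index = 124651 + 126 = 124777; at 30 labels/s that is 01:09:19:07, i.e. DF 01:09:19;07.

01:09:19;07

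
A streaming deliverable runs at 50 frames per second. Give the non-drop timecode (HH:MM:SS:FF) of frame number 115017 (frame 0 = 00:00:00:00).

00:38:20:17

115017 ÷ 50 = 2300 full seconds, remainder 17 frames.
2300 s = 0 h 38 min 20 s.
Timecode: 00:38:20:17.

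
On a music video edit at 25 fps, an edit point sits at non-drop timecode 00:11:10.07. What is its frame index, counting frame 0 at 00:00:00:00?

16757

Total seconds to the label: (0 × 3600 + 11 × 60 + 10) = 670.
Frame index = 670 × 25 + 7 = 16757.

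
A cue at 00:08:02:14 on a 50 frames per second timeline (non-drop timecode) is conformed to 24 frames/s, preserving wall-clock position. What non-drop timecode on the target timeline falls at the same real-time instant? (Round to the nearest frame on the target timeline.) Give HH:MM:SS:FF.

00:08:02:07

Source frame index: (0×3600 + 8×60 + 2) × 50 + 14 = 24114.
Real time: 24114 / (50) = 12057/25 s.
Target frame: (12057/25) × (24) = 289368/25 ≈ 11574.720 → 11575.
At 24 labels/s: frame 11575 → 00:08:02:07.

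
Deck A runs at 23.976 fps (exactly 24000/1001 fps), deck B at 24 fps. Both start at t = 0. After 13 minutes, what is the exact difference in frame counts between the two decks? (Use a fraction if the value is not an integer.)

13 min = 780 s.
A emits 24000/1001 × 780 = 1440000/77 frames; B emits 24 × 780 = 18720.
Difference = 1440/77 frames (≈ 18.7013); B is ahead of A.

1440/77 frames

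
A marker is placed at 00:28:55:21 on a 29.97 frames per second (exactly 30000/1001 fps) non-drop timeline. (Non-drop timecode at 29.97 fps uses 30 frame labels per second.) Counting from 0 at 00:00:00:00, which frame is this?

frame 52071

Total seconds to the label: (0 × 3600 + 28 × 60 + 55) = 1735.
Frame index = 1735 × 30 + 21 = 52071.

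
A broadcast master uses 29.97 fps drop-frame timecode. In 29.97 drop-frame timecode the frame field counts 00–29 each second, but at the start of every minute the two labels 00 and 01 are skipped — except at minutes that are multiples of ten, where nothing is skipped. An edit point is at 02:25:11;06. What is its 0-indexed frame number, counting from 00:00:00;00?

Complete 10-minute blocks: 14, each 17982 frames → 251748.
Remaining 5 whole minutes in the current block: 1800 + 4 × 1798 = 8992 frames.
Within the current minute: 11 × 30 + 6 − 2 = 334 (labels ;00/;01 skipped at this minute). Total = 251748 + 8992 + 334 = 261074.

261074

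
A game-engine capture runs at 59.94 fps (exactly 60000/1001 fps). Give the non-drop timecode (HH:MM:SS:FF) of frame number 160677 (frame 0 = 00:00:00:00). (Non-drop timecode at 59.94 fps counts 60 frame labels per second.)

00:44:37:57

160677 ÷ 60 = 2677 full seconds, remainder 57 frames.
2677 s = 0 h 44 min 37 s.
Timecode: 00:44:37:57.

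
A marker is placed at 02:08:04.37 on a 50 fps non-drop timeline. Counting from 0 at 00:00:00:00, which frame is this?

frame 384237

Total seconds to the label: (2 × 3600 + 8 × 60 + 4) = 7684.
Frame index = 7684 × 50 + 37 = 384237.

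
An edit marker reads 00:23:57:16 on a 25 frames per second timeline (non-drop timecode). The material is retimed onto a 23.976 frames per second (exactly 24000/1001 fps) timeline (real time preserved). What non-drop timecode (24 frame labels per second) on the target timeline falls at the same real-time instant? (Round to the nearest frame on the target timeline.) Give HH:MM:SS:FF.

00:23:56:05

Source frame index: (0×3600 + 23×60 + 57) × 25 + 16 = 35941.
Real time: 35941 / (25) = 35941/25 s.
Target frame: (35941/25) × (24000/1001) = 34503360/1001 ≈ 34468.891 → 34469.
At 24 labels/s: frame 34469 → 00:23:56:05.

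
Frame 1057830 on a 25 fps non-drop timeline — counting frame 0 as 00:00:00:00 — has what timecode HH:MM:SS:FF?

1057830 ÷ 25 = 42313 full seconds, remainder 5 frames.
42313 s = 11 h 45 min 13 s.
Timecode: 11:45:13:05.

11:45:13:05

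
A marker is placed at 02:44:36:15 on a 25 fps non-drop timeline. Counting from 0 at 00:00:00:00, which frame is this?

Total seconds to the label: (2 × 3600 + 44 × 60 + 36) = 9876.
Frame index = 9876 × 25 + 15 = 246915.

246915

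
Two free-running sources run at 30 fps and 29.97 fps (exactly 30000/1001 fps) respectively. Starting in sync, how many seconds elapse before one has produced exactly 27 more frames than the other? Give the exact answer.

The gap grows by |30000/1001 − 30| = 30/1001 frames per second.
Time for a 27-frame gap: 27 ÷ (30/1001) = 900.9 s.

900.9 seconds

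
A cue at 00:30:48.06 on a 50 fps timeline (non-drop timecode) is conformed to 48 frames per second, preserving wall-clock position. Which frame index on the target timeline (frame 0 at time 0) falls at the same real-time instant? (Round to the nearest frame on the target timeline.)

Source frame index: (0×3600 + 30×60 + 48) × 50 + 6 = 92406.
Real time: 92406 / (50) = 46203/25 s.
Target frame: (46203/25) × (48) = 2217744/25 ≈ 88709.760 → 88710.

frame 88710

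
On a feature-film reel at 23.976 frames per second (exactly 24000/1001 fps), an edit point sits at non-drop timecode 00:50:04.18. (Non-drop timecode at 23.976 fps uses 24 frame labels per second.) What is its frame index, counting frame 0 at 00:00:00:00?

Total seconds to the label: (0 × 3600 + 50 × 60 + 4) = 3004.
Frame index = 3004 × 24 + 18 = 72114.

frame 72114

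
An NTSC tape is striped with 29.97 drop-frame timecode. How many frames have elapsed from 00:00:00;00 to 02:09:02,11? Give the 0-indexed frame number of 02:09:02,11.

232037

As if non-drop at 30 labels/s: (2 × 3600 + 9 × 60 + 2) × 30 + 11 = 232271.
Minute boundaries passed: 129; those not divisible by 10: 129 − 12 = 117; dropped labels = 2 × 117 = 234.
Actual frame index = 232271 − 234 = 232037.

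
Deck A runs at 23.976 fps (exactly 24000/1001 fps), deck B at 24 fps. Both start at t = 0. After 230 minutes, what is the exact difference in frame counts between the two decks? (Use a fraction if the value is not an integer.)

331200/1001 frames

230 min = 13800 s.
A emits 24000/1001 × 13800 = 331200000/1001 frames; B emits 24 × 13800 = 331200.
Difference = 331200/1001 frames (≈ 330.8691); B is ahead of A.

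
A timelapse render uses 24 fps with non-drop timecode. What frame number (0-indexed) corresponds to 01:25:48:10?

123562

Total seconds to the label: (1 × 3600 + 25 × 60 + 48) = 5148.
Frame index = 5148 × 24 + 10 = 123562.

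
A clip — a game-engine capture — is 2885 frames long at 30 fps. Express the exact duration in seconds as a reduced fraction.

Running time = 2885 ÷ (30) = 2885 × 1/30 = 577/6 s.

577/6 seconds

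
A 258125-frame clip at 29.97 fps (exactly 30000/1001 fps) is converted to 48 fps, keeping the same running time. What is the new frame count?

413413 frames

Target frames = source frames × (target rate / source rate) = 258125 × (48)/(30000/1001) = 258125 × 1001/625 = 413413.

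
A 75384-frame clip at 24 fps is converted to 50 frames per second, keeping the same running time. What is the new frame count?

Target frames = source frames × (target rate / source rate) = 75384 × (50)/(24) = 75384 × 25/12 = 157050.

157050 frames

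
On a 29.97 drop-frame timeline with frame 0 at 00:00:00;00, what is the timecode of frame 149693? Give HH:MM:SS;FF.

Ten DF minutes hold 17982 frames, so frame 149693 lies in block 8 (frames 143856–161837) with 5837 frames into that block.
The block's first minute is 1800 frames and the rest 1798 each; 5837 frames reaches minute 3, so 8 × 18 + 3 × 2 = 150 labels have been skipped so far.
Adding those back, label number 149693 + 150 = 149843 at 30 labels/s is 4994 s + 23 f = 1 h 23 min 14 s frame 23, i.e. 01:23:14;23.

01:23:14;23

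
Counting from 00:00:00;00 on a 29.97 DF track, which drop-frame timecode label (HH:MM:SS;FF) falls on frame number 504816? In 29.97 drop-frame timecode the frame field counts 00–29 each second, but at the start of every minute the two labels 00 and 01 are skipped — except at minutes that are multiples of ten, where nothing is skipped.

Each 10-minute DF block holds 10 × 60 × 30 − 9 × 2 = 17982 frames. 504816 ÷ 17982 → 28 full blocks, remainder 1320.
Within the partial block the first minute is 1800 frames and each further minute 1798, so 0 further minute boundaries passed. Total skipped labels = 18 × 28 + 2 × 0 = 504.
Non-drop label index = 504816 + 504 = 505320; at 30 labels/s that is 04:40:44:00, i.e. DF 04:40:44;00.

04:40:44;00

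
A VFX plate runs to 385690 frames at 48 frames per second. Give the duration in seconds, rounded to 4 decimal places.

8035.2083 seconds

Running time = 385690 × 1/48 = 192845/24 s ≈ 8035.2083 s.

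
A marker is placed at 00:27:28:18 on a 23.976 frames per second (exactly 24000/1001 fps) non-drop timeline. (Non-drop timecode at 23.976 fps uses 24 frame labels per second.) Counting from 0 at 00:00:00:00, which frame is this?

39570

Total seconds to the label: (0 × 3600 + 27 × 60 + 28) = 1648.
Frame index = 1648 × 24 + 18 = 39570.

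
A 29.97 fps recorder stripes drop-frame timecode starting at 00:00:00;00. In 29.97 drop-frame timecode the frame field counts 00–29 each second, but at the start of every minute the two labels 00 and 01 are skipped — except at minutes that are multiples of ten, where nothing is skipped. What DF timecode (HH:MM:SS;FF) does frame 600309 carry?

05:33:50;09

Ten DF minutes hold 17982 frames, so frame 600309 lies in block 33 (frames 593406–611387) with 6903 frames into that block.
The block's first minute is 1800 frames and the rest 1798 each; 6903 frames reaches minute 3, so 33 × 18 + 3 × 2 = 600 labels have been skipped so far.
Adding those back, label number 600309 + 600 = 600909 at 30 labels/s is 20030 s + 9 f = 5 h 33 min 50 s frame 9, i.e. 05:33:50;09.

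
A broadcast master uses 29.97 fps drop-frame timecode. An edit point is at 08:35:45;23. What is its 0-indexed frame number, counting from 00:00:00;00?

Complete 10-minute blocks: 51, each 17982 frames → 917082.
Remaining 5 whole minutes in the current block: 1800 + 4 × 1798 = 8992 frames.
Within the current minute: 45 × 30 + 23 − 2 = 1371 (labels ;00/;01 skipped at this minute). Total = 917082 + 8992 + 1371 = 927445.

927445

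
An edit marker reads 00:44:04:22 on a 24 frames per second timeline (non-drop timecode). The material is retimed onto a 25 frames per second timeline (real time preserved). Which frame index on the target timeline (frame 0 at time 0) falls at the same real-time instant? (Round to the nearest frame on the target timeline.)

Source frame index: (0×3600 + 44×60 + 4) × 24 + 22 = 63478.
Real time: 63478 / (24) = 31739/12 s.
Target frame: (31739/12) × (25) = 793475/12 ≈ 66122.917 → 66123.

frame 66123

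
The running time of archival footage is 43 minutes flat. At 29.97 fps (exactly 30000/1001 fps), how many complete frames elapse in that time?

43 min = 2580 s.
Frames = 2580 × 30000/1001 = 77400000/1001 ≈ 77322.6773.
Complete frames: 77322.

77322 frames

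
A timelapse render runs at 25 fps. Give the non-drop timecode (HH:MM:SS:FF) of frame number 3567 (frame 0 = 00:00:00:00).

3567 ÷ 25 = 142 full seconds, remainder 17 frames.
142 s = 0 h 2 min 22 s.
Timecode: 00:02:22:17.

00:02:22:17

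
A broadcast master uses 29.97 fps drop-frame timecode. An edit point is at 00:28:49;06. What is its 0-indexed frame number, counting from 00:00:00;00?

As if non-drop at 30 labels/s: (0 × 3600 + 28 × 60 + 49) × 30 + 6 = 51876.
Minute boundaries passed: 28; those not divisible by 10: 28 − 2 = 26; dropped labels = 2 × 26 = 52.
Actual frame index = 51876 − 52 = 51824.

51824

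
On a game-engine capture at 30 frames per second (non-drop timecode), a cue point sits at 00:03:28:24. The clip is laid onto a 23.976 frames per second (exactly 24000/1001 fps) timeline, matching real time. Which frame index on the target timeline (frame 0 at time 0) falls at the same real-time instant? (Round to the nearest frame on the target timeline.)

frame 5006

Source frame index: (0×3600 + 3×60 + 28) × 30 + 24 = 6264.
Real time: 6264 / (30) = 1044/5 s.
Target frame: (1044/5) × (24000/1001) = 5011200/1001 ≈ 5006.194 → 5006.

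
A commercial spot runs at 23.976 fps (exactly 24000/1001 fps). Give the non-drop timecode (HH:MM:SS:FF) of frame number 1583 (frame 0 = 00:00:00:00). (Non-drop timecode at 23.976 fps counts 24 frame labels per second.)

1583 ÷ 24 = 65 full seconds, remainder 23 frames.
65 s = 0 h 1 min 5 s.
Timecode: 00:01:05:23.

00:01:05:23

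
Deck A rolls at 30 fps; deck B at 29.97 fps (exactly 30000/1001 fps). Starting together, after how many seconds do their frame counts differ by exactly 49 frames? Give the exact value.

49049/30 seconds

The gap grows by |30000/1001 − 30| = 30/1001 frames per second.
Time for a 49-frame gap: 49 ÷ (30/1001) = 49049/30 s.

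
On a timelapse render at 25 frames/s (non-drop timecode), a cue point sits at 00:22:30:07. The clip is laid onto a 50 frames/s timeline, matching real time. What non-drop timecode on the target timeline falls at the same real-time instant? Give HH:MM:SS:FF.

00:22:30:14

Source frame index: (0×3600 + 22×60 + 30) × 25 + 7 = 33757.
Real time: 33757 / (25) = 33757/25 s.
Target frame: (33757/25) × (50) = 67514.
At 50 labels/s: frame 67514 → 00:22:30:14.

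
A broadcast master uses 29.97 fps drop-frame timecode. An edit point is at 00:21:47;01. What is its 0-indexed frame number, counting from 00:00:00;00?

As if non-drop at 30 labels/s: (0 × 3600 + 21 × 60 + 47) × 30 + 1 = 39211.
Minute boundaries passed: 21; those not divisible by 10: 21 − 2 = 19; dropped labels = 2 × 19 = 38.
Actual frame index = 39211 − 38 = 39173.

39173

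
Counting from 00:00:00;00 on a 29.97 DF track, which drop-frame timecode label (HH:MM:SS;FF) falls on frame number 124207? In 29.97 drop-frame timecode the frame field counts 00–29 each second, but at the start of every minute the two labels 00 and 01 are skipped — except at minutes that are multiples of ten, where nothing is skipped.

01:09:04;13

Each 10-minute DF block holds 10 × 60 × 30 − 9 × 2 = 17982 frames. 124207 ÷ 17982 → 6 full blocks, remainder 16315.
Within the partial block the first minute is 1800 frames and each further minute 1798, so 9 further minute boundaries passed. Total skipped labels = 18 × 6 + 2 × 9 = 126.
Non-drop label index = 124207 + 126 = 124333; at 30 labels/s that is 01:09:04:13, i.e. DF 01:09:04;13.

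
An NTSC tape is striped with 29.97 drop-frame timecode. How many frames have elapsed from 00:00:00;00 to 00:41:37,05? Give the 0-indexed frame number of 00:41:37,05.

74841

As if non-drop at 30 labels/s: (0 × 3600 + 41 × 60 + 37) × 30 + 5 = 74915.
Minute boundaries passed: 41; those not divisible by 10: 41 − 4 = 37; dropped labels = 2 × 37 = 74.
Actual frame index = 74915 − 74 = 74841.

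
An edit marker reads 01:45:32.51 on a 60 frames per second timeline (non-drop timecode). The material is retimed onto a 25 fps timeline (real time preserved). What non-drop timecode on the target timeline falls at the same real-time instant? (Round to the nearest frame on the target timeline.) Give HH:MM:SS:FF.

01:45:32:21

Source frame index: (1×3600 + 45×60 + 32) × 60 + 51 = 379971.
Real time: 379971 / (60) = 126657/20 s.
Target frame: (126657/20) × (25) = 633285/4 ≈ 158321.250 → 158321.
At 25 labels/s: frame 158321 → 01:45:32:21.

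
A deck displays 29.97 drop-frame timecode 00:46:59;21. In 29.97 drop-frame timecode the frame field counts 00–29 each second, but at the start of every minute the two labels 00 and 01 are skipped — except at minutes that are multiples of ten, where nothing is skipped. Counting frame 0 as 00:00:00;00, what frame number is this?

84507

Complete 10-minute blocks: 4, each 17982 frames → 71928.
Remaining 6 whole minutes in the current block: 1800 + 5 × 1798 = 10790 frames.
Within the current minute: 59 × 30 + 21 − 2 = 1789 (labels ;00/;01 skipped at this minute). Total = 71928 + 10790 + 1789 = 84507.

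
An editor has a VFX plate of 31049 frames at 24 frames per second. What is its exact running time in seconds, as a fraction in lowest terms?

31049/24 seconds

Running time = 31049 ÷ (24) = 31049 × 1/24 = 31049/24 s.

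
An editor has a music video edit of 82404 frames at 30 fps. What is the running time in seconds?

2746.8 seconds

Running time = 82404 / (30) = 2746.8 s.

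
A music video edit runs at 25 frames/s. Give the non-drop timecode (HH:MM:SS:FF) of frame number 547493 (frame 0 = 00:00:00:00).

547493 ÷ 25 = 21899 full seconds, remainder 18 frames.
21899 s = 6 h 4 min 59 s.
Timecode: 06:04:59:18.

06:04:59:18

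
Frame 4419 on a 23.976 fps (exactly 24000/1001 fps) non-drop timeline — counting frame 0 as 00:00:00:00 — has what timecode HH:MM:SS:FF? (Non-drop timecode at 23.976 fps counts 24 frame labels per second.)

4419 ÷ 24 = 184 full seconds, remainder 3 frames.
184 s = 0 h 3 min 4 s.
Timecode: 00:03:04:03.

00:03:04:03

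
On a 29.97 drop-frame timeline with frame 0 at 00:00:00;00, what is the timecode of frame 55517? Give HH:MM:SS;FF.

00:30:52;11

Each 10-minute DF block holds 10 × 60 × 30 − 9 × 2 = 17982 frames. 55517 ÷ 17982 → 3 full blocks, remainder 1571.
Within the partial block the first minute is 1800 frames and each further minute 1798, so 0 further minute boundaries passed. Total skipped labels = 18 × 3 + 2 × 0 = 54.
Non-drop label index = 55517 + 54 = 55571; at 30 labels/s that is 00:30:52:11, i.e. DF 00:30:52;11.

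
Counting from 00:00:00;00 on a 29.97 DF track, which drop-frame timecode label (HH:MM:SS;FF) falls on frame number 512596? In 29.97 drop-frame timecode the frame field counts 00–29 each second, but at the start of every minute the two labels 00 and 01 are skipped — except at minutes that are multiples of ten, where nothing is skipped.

Each 10-minute DF block holds 10 × 60 × 30 − 9 × 2 = 17982 frames. 512596 ÷ 17982 → 28 full blocks, remainder 9100.
Within the partial block the first minute is 1800 frames and each further minute 1798, so 5 further minute boundaries passed. Total skipped labels = 18 × 28 + 2 × 5 = 514.
Non-drop label index = 512596 + 514 = 513110; at 30 labels/s that is 04:45:03:20, i.e. DF 04:45:03;20.

04:45:03;20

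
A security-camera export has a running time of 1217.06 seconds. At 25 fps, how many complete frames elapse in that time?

Frames = 1217.06 × 25 = 60853/2 ≈ 30426.5000.
Complete frames: 30426.

30426 frames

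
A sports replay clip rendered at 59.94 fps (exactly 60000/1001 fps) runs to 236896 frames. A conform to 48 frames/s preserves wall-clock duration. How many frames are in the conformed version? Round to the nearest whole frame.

Frames at target rate = 236896 × (48) / (60000/1001) = 118566448/625 ≈ 189706.317.
Nearest whole frame: 189706.

189706 frames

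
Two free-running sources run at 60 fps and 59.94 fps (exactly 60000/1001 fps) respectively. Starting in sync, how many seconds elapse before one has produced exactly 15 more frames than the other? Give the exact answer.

250.25 seconds

The gap grows by |60000/1001 − 60| = 60/1001 frames per second.
Time for a 15-frame gap: 15 ÷ (60/1001) = 250.25 s.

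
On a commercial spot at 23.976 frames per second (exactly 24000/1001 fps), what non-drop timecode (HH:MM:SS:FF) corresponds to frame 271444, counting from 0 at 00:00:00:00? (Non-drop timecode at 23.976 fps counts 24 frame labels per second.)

03:08:30:04

271444 ÷ 24 = 11310 full seconds, remainder 4 frames.
11310 s = 3 h 8 min 30 s.
Timecode: 03:08:30:04.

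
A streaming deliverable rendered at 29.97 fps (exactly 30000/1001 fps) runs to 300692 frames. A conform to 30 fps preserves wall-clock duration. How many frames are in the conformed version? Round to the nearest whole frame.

Frames at target rate = 300692 × (30) / (30000/1001) = 75248173/250 ≈ 300992.692.
Nearest whole frame: 300993.

300993 frames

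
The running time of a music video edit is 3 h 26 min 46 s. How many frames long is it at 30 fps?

372180 frames

3 h 26 min 46 s = 12406 s.
Frames = 12406 × 30 = 372180.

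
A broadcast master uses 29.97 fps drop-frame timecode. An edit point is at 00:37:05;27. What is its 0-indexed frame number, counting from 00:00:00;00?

66709

As if non-drop at 30 labels/s: (0 × 3600 + 37 × 60 + 5) × 30 + 27 = 66777.
Minute boundaries passed: 37; those not divisible by 10: 37 − 3 = 34; dropped labels = 2 × 34 = 68.
Actual frame index = 66777 − 68 = 66709.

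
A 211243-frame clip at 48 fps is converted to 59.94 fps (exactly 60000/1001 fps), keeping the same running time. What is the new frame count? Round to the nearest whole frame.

263790 frames

Frames at target rate = 211243 × (60000/1001) / (48) = 264053750/1001 ≈ 263789.960.
Nearest whole frame: 263790.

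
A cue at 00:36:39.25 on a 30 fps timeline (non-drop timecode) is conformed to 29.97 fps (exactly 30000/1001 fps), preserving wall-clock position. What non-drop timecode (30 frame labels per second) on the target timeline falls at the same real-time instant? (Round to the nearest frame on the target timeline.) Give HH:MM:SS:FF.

Source frame index: (0×3600 + 36×60 + 39) × 30 + 25 = 65995.
Real time: 65995 / (30) = 13199/6 s.
Target frame: (13199/6) × (30000/1001) = 65995000/1001 ≈ 65929.071 → 65929.
At 30 labels/s: frame 65929 → 00:36:37:19.

00:36:37:19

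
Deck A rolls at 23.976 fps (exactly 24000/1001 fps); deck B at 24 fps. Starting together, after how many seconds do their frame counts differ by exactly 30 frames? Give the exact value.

The gap grows by |24 − 24000/1001| = 24/1001 frames per second.
Time for a 30-frame gap: 30 ÷ (24/1001) = 1251.25 s.

1251.25 seconds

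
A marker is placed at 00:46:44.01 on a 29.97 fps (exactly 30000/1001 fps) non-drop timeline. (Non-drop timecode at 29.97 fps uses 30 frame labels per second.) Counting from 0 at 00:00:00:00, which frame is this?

84121

Total seconds to the label: (0 × 3600 + 46 × 60 + 44) = 2804.
Frame index = 2804 × 30 + 1 = 84121.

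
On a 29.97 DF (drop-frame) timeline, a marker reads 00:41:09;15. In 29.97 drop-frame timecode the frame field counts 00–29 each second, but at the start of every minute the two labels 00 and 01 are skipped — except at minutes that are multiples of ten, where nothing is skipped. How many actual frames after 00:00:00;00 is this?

74011

As if non-drop at 30 labels/s: (0 × 3600 + 41 × 60 + 9) × 30 + 15 = 74085.
Minute boundaries passed: 41; those not divisible by 10: 41 − 4 = 37; dropped labels = 2 × 37 = 74.
Actual frame index = 74085 − 74 = 74011.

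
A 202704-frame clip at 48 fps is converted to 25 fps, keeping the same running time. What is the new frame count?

Target frames = source frames × (target rate / source rate) = 202704 × (25)/(48) = 202704 × 25/48 = 105575.

105575 frames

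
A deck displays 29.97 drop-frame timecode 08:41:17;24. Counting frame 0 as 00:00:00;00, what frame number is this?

937396

Complete 10-minute blocks: 52, each 17982 frames → 935064.
Remaining 1 whole minute in the current block: 1800 + 0 × 1798 = 1800 frames.
Within the current minute: 17 × 30 + 24 − 2 = 532 (labels ;00/;01 skipped at this minute). Total = 935064 + 1800 + 532 = 937396.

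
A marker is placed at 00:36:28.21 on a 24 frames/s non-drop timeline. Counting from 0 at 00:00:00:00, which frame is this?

Total seconds to the label: (0 × 3600 + 36 × 60 + 28) = 2188.
Frame index = 2188 × 24 + 21 = 52533.

52533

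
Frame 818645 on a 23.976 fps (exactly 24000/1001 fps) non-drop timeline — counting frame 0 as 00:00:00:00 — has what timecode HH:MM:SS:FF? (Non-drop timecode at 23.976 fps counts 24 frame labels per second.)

09:28:30:05

818645 ÷ 24 = 34110 full seconds, remainder 5 frames.
34110 s = 9 h 28 min 30 s.
Timecode: 09:28:30:05.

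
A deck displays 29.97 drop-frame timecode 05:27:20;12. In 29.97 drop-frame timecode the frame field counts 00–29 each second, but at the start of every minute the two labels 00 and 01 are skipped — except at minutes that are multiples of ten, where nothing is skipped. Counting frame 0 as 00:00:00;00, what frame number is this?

588622

Complete 10-minute blocks: 32, each 17982 frames → 575424.
Remaining 7 whole minutes in the current block: 1800 + 6 × 1798 = 12588 frames.
Within the current minute: 20 × 30 + 12 − 2 = 610 (labels ;00/;01 skipped at this minute). Total = 575424 + 12588 + 610 = 588622.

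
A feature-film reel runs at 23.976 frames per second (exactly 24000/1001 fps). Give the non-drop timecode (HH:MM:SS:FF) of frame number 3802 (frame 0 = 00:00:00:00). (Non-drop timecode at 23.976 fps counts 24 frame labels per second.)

00:02:38:10

3802 ÷ 24 = 158 full seconds, remainder 10 frames.
158 s = 0 h 2 min 38 s.
Timecode: 00:02:38:10.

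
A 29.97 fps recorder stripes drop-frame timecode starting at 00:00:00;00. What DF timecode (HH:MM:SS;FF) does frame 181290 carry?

01:40:49;00

Each 10-minute DF block holds 10 × 60 × 30 − 9 × 2 = 17982 frames. 181290 ÷ 17982 → 10 full blocks, remainder 1470.
Within the partial block the first minute is 1800 frames and each further minute 1798, so 0 further minute boundaries passed. Total skipped labels = 18 × 10 + 2 × 0 = 180.
Non-drop label index = 181290 + 180 = 181470; at 30 labels/s that is 01:40:49:00, i.e. DF 01:40:49;00.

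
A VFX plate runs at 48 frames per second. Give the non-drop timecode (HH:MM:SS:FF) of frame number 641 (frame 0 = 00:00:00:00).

641 ÷ 48 = 13 full seconds, remainder 17 frames.
13 s = 0 h 0 min 13 s.
Timecode: 00:00:13:17.

00:00:13:17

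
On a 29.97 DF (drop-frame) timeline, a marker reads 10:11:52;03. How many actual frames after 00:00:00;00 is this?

1100263

Complete 10-minute blocks: 61, each 17982 frames → 1096902.
Remaining 1 whole minute in the current block: 1800 + 0 × 1798 = 1800 frames.
Within the current minute: 52 × 30 + 3 − 2 = 1561 (labels ;00/;01 skipped at this minute). Total = 1096902 + 1800 + 1561 = 1100263.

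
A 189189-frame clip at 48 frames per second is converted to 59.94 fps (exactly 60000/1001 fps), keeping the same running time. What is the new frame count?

Target frames = source frames × (target rate / source rate) = 189189 × (60000/1001)/(48) = 189189 × 1250/1001 = 236250.

236250 frames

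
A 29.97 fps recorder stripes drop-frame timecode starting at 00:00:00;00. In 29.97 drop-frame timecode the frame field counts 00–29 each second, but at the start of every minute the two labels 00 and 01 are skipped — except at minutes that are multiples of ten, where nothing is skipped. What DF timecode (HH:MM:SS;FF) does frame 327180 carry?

03:01:56;26

Ten DF minutes hold 17982 frames, so frame 327180 lies in block 18 (frames 323676–341657) with 3504 frames into that block.
The block's first minute is 1800 frames and the rest 1798 each; 3504 frames reaches minute 1, so 18 × 18 + 1 × 2 = 326 labels have been skipped so far.
Adding those back, label number 327180 + 326 = 327506 at 30 labels/s is 10916 s + 26 f = 3 h 1 min 56 s frame 26, i.e. 03:01:56;26.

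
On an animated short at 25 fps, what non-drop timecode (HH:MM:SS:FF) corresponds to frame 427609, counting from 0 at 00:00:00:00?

427609 ÷ 25 = 17104 full seconds, remainder 9 frames.
17104 s = 4 h 45 min 4 s.
Timecode: 04:45:04:09.

04:45:04:09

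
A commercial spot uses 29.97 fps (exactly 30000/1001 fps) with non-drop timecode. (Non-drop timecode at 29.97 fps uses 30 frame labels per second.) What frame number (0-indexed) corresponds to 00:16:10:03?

Total seconds to the label: (0 × 3600 + 16 × 60 + 10) = 970.
Frame index = 970 × 30 + 3 = 29103.

frame 29103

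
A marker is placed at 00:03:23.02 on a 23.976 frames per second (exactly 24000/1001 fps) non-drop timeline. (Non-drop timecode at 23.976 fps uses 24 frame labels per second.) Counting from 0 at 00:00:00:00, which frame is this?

4874

Total seconds to the label: (0 × 3600 + 3 × 60 + 23) = 203.
Frame index = 203 × 24 + 2 = 4874.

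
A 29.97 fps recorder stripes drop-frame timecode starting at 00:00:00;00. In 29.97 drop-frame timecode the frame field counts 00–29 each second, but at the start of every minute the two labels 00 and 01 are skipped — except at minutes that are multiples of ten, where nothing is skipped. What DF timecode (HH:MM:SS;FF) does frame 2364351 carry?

Each 10-minute DF block holds 10 × 60 × 30 − 9 × 2 = 17982 frames. 2364351 ÷ 17982 → 131 full blocks, remainder 8709.
Within the partial block the first minute is 1800 frames and each further minute 1798, so 4 further minute boundaries passed. Total skipped labels = 18 × 131 + 2 × 4 = 2366.
Non-drop label index = 2364351 + 2366 = 2366717; at 30 labels/s that is 21:54:50:17, i.e. DF 21:54:50;17.

21:54:50;17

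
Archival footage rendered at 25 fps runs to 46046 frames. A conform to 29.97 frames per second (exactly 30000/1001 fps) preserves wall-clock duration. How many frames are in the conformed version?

Target frames = source frames × (target rate / source rate) = 46046 × (30000/1001)/(25) = 46046 × 1200/1001 = 55200.

55200 frames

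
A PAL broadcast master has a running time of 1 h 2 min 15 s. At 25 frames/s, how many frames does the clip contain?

1 h 2 min 15 s = 3735 s.
Frames = 3735 × 25 = 93375.

93375 frames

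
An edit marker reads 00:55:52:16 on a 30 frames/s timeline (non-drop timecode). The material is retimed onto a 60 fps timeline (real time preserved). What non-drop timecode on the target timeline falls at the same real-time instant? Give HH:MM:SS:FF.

Source frame index: (0×3600 + 55×60 + 52) × 30 + 16 = 100576.
Real time: 100576 / (30) = 50288/15 s.
Target frame: (50288/15) × (60) = 201152.
At 60 labels/s: frame 201152 → 00:55:52:32.

00:55:52:32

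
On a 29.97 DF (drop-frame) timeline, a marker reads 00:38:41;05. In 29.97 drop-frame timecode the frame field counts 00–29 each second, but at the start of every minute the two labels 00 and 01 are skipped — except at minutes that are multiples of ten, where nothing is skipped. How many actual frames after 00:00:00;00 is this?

69565

As if non-drop at 30 labels/s: (0 × 3600 + 38 × 60 + 41) × 30 + 5 = 69635.
Minute boundaries passed: 38; those not divisible by 10: 38 − 3 = 35; dropped labels = 2 × 35 = 70.
Actual frame index = 69635 − 70 = 69565.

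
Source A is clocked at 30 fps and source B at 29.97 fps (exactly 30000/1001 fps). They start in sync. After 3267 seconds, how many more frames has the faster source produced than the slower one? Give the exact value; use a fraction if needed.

8910/91 frames

A emits 30 × 3267 = 98010 frames; B emits 30000/1001 × 3267 = 8910000/91.
Difference = 8910/91 frames (≈ 97.9121); B is behind A.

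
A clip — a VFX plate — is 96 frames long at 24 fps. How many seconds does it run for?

4 seconds

Running time = 96 / (24) = 4 s.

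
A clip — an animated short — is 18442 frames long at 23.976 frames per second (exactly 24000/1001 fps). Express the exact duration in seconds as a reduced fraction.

Running time = 18442 ÷ (24000/1001) = 18442 × 1001/24000 = 9230221/12000 s.

9230221/12000 seconds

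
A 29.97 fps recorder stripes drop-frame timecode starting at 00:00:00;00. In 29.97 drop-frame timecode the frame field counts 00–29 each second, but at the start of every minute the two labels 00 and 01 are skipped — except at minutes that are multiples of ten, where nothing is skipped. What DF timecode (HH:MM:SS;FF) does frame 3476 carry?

00:01:55;28

Each 10-minute DF block holds 10 × 60 × 30 − 9 × 2 = 17982 frames. 3476 ÷ 17982 → 0 full blocks, remainder 3476.
Within the partial block the first minute is 1800 frames and each further minute 1798, so 1 further minute boundary passed. Total skipped labels = 18 × 0 + 2 × 1 = 2.
Non-drop label index = 3476 + 2 = 3478; at 30 labels/s that is 00:01:55:28, i.e. DF 00:01:55;28.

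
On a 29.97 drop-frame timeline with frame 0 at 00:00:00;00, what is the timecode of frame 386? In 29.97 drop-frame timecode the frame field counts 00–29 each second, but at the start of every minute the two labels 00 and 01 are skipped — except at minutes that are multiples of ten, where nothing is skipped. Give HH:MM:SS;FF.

00:00:12;26

Each 10-minute DF block holds 10 × 60 × 30 − 9 × 2 = 17982 frames. 386 ÷ 17982 → 0 full blocks, remainder 386.
Within the partial block the first minute is 1800 frames and each further minute 1798, so 0 further minute boundaries passed. Total skipped labels = 18 × 0 + 2 × 0 = 0.
Non-drop label index = 386 + 0 = 386; at 30 labels/s that is 00:00:12:26, i.e. DF 00:00:12;26.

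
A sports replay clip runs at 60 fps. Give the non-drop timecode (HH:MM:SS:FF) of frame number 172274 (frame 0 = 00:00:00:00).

00:47:51:14

172274 ÷ 60 = 2871 full seconds, remainder 14 frames.
2871 s = 0 h 47 min 51 s.
Timecode: 00:47:51:14.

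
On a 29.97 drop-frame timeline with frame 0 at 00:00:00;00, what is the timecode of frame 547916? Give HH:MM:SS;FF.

Each 10-minute DF block holds 10 × 60 × 30 − 9 × 2 = 17982 frames. 547916 ÷ 17982 → 30 full blocks, remainder 8456.
Within the partial block the first minute is 1800 frames and each further minute 1798, so 4 further minute boundaries passed. Total skipped labels = 18 × 30 + 2 × 4 = 548.
Non-drop label index = 547916 + 548 = 548464; at 30 labels/s that is 05:04:42:04, i.e. DF 05:04:42;04.

05:04:42;04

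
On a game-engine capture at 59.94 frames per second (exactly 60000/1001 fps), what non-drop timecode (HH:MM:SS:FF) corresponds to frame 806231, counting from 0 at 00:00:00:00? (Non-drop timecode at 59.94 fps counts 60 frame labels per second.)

806231 ÷ 60 = 13437 full seconds, remainder 11 frames.
13437 s = 3 h 43 min 57 s.
Timecode: 03:43:57:11.

03:43:57:11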